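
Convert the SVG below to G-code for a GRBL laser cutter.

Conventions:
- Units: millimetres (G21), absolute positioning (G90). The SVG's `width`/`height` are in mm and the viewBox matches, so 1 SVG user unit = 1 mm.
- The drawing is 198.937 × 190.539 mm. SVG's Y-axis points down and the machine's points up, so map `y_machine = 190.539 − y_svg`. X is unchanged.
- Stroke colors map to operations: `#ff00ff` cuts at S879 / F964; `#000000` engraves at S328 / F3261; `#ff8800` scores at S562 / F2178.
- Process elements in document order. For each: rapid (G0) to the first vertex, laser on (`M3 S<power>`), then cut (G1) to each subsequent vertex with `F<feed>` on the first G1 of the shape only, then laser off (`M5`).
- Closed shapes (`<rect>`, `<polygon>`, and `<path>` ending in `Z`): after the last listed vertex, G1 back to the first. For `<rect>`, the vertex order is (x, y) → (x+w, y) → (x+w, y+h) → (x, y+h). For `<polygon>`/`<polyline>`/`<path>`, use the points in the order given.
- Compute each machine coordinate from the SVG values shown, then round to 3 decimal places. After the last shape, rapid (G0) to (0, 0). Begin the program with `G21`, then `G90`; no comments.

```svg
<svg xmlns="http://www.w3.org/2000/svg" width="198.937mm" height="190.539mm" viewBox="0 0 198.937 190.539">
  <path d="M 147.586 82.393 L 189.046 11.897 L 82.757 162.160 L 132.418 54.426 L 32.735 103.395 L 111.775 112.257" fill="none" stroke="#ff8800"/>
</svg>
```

G21
G90
G0 X147.586 Y108.146
M3 S562
G1 X189.046 Y178.642 F2178
G1 X82.757 Y28.379
G1 X132.418 Y136.113
G1 X32.735 Y87.144
G1 X111.775 Y78.282
M5
G0 X0.000 Y0.000

1 u = 1 mm; y_m = 190.539 − y.

[1] `<path>` open polyline, #ff8800→score S562 F2178: (147.586,108.146) → (189.046,178.642) → (82.757,28.379) → (132.418,136.113) → (32.735,87.144) → (111.775,78.282)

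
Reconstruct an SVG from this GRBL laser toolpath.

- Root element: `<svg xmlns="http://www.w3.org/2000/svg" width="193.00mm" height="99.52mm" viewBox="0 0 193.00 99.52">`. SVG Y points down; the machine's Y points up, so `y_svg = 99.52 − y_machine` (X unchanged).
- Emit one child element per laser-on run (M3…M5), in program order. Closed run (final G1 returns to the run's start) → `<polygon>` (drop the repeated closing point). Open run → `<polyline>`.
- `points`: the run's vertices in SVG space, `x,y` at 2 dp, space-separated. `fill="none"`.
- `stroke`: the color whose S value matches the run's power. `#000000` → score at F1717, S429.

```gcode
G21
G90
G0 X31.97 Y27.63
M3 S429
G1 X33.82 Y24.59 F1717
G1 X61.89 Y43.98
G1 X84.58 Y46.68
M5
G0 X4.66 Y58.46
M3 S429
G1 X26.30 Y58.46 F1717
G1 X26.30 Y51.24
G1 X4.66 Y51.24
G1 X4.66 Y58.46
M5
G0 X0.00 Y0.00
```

<svg xmlns="http://www.w3.org/2000/svg" width="193.00mm" height="99.52mm" viewBox="0 0 193.00 99.52">
  <polyline points="31.97,71.89 33.82,74.93 61.89,55.54 84.58,52.84" fill="none" stroke="#000000"/>
  <polygon points="4.66,41.06 26.30,41.06 26.30,48.28 4.66,48.28" fill="none" stroke="#000000"/>
</svg>

y_svg = 99.52 − y_m. Every run uses S429, so all elements get stroke `#000000` (score).

[1] open run; points: 31.97,71.89 33.82,74.93 61.89,55.54 84.58,52.84

[2] closed run; points: 4.66,41.06 26.30,41.06 26.30,48.28 4.66,48.28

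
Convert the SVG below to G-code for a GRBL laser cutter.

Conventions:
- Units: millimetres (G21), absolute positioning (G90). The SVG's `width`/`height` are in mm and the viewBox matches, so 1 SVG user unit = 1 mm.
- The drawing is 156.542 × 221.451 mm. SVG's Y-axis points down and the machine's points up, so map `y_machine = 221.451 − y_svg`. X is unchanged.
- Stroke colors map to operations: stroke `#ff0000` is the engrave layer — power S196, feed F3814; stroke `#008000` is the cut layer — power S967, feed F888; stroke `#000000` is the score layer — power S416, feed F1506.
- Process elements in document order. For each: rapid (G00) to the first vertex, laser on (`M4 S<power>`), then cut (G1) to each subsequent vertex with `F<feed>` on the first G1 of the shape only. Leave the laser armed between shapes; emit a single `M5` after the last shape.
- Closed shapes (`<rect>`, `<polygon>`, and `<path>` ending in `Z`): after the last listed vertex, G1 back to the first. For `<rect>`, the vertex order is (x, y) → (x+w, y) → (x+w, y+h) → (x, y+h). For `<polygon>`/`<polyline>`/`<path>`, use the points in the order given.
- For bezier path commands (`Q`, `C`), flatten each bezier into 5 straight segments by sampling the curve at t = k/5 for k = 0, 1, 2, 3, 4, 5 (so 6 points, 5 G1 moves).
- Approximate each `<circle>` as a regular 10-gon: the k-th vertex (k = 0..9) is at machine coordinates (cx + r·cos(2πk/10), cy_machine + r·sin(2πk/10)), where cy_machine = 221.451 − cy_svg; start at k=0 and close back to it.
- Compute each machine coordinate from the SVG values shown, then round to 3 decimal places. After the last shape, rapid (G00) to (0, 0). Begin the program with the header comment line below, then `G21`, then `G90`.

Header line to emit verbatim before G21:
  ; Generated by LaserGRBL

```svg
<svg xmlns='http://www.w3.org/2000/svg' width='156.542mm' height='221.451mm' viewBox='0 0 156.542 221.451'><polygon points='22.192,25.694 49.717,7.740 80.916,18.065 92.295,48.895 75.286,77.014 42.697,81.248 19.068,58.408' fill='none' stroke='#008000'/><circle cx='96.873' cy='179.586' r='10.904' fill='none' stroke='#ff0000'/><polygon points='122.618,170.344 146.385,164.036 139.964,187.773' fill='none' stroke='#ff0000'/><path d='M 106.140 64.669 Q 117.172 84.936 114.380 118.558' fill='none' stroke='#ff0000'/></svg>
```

; Generated by LaserGRBL
G21
G90
G00 X22.192 Y195.757
M4 S967
G1 X49.717 Y213.711 F888
G1 X80.916 Y203.386
G1 X92.295 Y172.556
G1 X75.286 Y144.437
G1 X42.697 Y140.203
G1 X19.068 Y163.043
G1 X22.192 Y195.757
G00 X107.777 Y41.865
M4 S196
G1 X105.695 Y48.274 F3814
G1 X100.243 Y52.235
G1 X93.503 Y52.235
G1 X88.051 Y48.274
G1 X85.969 Y41.865
G1 X88.051 Y35.456
G1 X93.503 Y31.495
G1 X100.243 Y31.495
G1 X105.695 Y35.456
G1 X107.777 Y41.865
G00 X122.618 Y51.107
M4 S196
G1 X146.385 Y57.415 F3814
G1 X139.964 Y33.678
G1 X122.618 Y51.107
G00 X106.140 Y156.782
M4 S196
G1 X110.000 Y148.141 F3814
G1 X112.754 Y138.432
G1 X114.402 Y127.654
G1 X114.944 Y115.808
G1 X114.380 Y102.893
M5
G00 X0.000 Y0.000

Since the viewBox matches the mm dimensions, user units are millimetres directly. The only transform is the Y-flip y_m = 221.451 − y_svg.

Shape 1 is a regular polygon drawn with `<polygon>`. Its stroke #008000 means cut at S967, F888. After flipping Y the toolpath is (22.192,195.757) → (49.717,213.711) → (80.916,203.386) → (92.295,172.556) → (75.286,144.437) → (42.697,140.203) → (19.068,163.043) → (22.192,195.757), returning to the start.

Shape 2 is a circle drawn with `<circle>`. Its stroke #ff0000 means engrave at S196, F3814. After flipping Y the toolpath is (107.777,41.865) → (105.695,48.274) → (100.243,52.235) → (93.503,52.235) → (88.051,48.274) → (85.969,41.865) → (88.051,35.456) → (93.503,31.495) → (100.243,31.495) → (105.695,35.456) → (107.777,41.865), returning to the start.

Shape 3 is a regular polygon drawn with `<polygon>`. Its stroke #ff0000 means engrave at S196, F3814. After flipping Y the toolpath is (122.618,51.107) → (146.385,57.415) → (139.964,33.678) → (122.618,51.107), returning to the start.

Shape 4 is a quadratic bezier drawn with `<path>`. Its stroke #ff0000 means engrave at S196, F3814. After flipping Y the toolpath is (106.140,156.782) → (110.000,148.141) → (112.754,138.432) → (114.402,127.654) → (114.944,115.808) → (114.380,102.893).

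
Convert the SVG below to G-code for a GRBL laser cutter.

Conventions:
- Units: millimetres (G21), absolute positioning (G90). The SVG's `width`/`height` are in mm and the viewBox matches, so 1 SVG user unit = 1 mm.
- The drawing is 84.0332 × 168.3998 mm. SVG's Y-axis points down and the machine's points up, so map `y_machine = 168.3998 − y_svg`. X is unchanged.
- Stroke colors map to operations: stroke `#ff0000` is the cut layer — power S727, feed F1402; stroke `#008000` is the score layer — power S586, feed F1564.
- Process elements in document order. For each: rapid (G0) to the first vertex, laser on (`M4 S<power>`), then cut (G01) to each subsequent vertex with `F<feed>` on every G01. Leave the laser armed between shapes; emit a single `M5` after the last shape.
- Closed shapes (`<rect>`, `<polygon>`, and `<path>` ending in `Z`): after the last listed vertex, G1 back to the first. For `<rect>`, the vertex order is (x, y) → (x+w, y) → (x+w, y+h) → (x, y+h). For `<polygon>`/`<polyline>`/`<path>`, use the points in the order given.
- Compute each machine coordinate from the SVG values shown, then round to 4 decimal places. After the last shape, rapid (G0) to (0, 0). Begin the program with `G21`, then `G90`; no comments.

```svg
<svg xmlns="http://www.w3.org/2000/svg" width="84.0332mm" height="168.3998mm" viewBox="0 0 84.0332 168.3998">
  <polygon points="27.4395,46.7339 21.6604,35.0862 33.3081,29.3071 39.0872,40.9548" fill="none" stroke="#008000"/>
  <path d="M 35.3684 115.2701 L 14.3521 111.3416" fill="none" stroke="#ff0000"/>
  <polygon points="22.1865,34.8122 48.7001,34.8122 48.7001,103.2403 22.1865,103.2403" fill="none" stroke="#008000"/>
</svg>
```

G21
G90
G0 X27.4395 Y121.6659
M4 S586
G01 X21.6604 Y133.3136 F1564
G01 X33.3081 Y139.0927 F1564
G01 X39.0872 Y127.4450 F1564
G01 X27.4395 Y121.6659 F1564
G0 X35.3684 Y53.1297
M4 S727
G01 X14.3521 Y57.0582 F1402
G0 X22.1865 Y133.5876
M4 S586
G01 X48.7001 Y133.5876 F1564
G01 X48.7001 Y65.1595 F1564
G01 X22.1865 Y65.1595 F1564
G01 X22.1865 Y133.5876 F1564
M5
G0 X0.0000 Y0.0000

viewBox `0 0 84.0332 168.3998` with mm width/height → 1 unit = 1 mm. Flip: y_m = 168.3998 − y_svg.

**Shape 1** — `<polygon>` regular polygon, stroke `#008000` → score (S586, F1564). Machine vertices: (27.4395,121.6659) → (21.6604,133.3136) → (33.3081,139.0927) → (39.0872,127.4450) → (27.4395,121.6659). Closed: final G1 returns to the first vertex.

**Shape 2** — `<path>` line segment, stroke `#ff0000` → cut (S727, F1402). Machine vertices: (35.3684,53.1297) → (14.3521,57.0582). Open path.

**Shape 3** — `<polygon>` rectangle, stroke `#008000` → score (S586, F1564). Machine vertices: (22.1865,133.5876) → (48.7001,133.5876) → (48.7001,65.1595) → (22.1865,65.1595) → (22.1865,133.5876). Closed: final G1 returns to the first vertex.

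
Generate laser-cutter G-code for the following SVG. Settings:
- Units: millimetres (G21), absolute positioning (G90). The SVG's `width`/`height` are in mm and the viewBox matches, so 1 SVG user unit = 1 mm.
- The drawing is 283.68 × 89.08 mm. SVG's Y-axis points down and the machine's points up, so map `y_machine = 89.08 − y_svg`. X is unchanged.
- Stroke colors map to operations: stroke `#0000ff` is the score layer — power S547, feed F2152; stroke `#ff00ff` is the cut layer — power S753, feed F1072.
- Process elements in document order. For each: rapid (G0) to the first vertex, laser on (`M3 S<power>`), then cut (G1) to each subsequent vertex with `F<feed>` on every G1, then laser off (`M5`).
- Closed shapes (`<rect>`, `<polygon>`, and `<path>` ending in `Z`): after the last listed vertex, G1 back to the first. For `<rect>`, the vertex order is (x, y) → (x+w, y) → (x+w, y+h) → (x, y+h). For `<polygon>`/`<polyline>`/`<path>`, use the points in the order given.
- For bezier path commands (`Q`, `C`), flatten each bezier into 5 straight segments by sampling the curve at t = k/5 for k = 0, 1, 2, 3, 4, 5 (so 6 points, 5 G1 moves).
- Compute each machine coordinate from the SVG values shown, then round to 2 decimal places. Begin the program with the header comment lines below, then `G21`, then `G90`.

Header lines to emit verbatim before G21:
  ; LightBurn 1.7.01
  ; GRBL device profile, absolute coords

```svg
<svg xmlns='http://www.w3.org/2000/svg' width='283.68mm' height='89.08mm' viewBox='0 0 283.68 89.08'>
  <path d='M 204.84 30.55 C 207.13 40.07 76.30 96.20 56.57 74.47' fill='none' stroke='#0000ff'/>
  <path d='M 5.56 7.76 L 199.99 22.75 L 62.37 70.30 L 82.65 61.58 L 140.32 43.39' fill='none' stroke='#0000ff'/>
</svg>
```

; LightBurn 1.7.01
; GRBL device profile, absolute coords
G21
G90
G0 X204.84 Y58.53
M3 S547
G1 X192.19 Y48.22 F2152
G1 X159.32 Y32.70 F2152
G1 X117.94 Y17.94 F2152
G1 X79.79 Y9.92 F2152
G1 X56.57 Y14.61 F2152
M5
G0 X5.56 Y81.32
M3 S547
G1 X199.99 Y66.33 F2152
G1 X62.37 Y18.78 F2152
G1 X82.65 Y27.50 F2152
G1 X140.32 Y45.69 F2152
M5

1 u = 1 mm; y_m = 89.08 − y.

[1] `<path>` cubic bezier, #0000ff→score S547 F2152: (204.84,58.53) → (192.19,48.22) → (159.32,32.70) → (117.94,17.94) → (79.79,9.92) → (56.57,14.61)

[2] `<path>` open polyline, #0000ff→score S547 F2152: (5.56,81.32) → (199.99,66.33) → (62.37,18.78) → (82.65,27.50) → (140.32,45.69)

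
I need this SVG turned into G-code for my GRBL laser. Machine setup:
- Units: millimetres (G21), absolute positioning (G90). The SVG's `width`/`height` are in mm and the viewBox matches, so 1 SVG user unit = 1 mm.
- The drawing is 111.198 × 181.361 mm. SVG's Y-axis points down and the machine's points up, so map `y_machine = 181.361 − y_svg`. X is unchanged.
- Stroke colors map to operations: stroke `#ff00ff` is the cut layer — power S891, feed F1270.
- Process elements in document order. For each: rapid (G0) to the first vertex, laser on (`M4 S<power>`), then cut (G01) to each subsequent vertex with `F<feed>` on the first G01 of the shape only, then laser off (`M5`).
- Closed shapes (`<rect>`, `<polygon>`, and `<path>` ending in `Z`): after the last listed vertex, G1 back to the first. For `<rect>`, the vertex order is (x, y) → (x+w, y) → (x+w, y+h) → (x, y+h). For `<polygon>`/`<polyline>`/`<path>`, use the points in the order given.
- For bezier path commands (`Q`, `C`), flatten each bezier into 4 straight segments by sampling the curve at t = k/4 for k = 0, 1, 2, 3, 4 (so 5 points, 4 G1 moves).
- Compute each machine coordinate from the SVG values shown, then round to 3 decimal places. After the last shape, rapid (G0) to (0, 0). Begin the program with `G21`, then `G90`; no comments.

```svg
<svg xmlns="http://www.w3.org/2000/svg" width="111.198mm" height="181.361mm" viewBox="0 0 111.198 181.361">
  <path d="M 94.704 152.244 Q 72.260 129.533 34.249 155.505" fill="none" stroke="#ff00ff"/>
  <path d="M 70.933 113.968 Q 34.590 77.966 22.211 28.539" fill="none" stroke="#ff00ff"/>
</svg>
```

1 u = 1 mm; y_m = 181.361 − y.

[1] `<path>` quadratic bezier, #ff00ff→cut S891 F1270: (94.704,29.117) → (82.509,37.430) → (68.368,39.657) → (52.282,35.799) → (34.249,25.856)

[2] `<path>` quadratic bezier, #ff00ff→cut S891 F1270: (70.933,67.393) → (54.259,86.233) → (40.581,106.751) → (29.898,128.948) → (22.211,152.822)

G21
G90
G0 X94.704 Y29.117
M4 S891
G01 X82.509 Y37.430 F1270
G01 X68.368 Y39.657
G01 X52.282 Y35.799
G01 X34.249 Y25.856
M5
G0 X70.933 Y67.393
M4 S891
G01 X54.259 Y86.233 F1270
G01 X40.581 Y106.751
G01 X29.898 Y128.948
G01 X22.211 Y152.822
M5
G0 X0.000 Y0.000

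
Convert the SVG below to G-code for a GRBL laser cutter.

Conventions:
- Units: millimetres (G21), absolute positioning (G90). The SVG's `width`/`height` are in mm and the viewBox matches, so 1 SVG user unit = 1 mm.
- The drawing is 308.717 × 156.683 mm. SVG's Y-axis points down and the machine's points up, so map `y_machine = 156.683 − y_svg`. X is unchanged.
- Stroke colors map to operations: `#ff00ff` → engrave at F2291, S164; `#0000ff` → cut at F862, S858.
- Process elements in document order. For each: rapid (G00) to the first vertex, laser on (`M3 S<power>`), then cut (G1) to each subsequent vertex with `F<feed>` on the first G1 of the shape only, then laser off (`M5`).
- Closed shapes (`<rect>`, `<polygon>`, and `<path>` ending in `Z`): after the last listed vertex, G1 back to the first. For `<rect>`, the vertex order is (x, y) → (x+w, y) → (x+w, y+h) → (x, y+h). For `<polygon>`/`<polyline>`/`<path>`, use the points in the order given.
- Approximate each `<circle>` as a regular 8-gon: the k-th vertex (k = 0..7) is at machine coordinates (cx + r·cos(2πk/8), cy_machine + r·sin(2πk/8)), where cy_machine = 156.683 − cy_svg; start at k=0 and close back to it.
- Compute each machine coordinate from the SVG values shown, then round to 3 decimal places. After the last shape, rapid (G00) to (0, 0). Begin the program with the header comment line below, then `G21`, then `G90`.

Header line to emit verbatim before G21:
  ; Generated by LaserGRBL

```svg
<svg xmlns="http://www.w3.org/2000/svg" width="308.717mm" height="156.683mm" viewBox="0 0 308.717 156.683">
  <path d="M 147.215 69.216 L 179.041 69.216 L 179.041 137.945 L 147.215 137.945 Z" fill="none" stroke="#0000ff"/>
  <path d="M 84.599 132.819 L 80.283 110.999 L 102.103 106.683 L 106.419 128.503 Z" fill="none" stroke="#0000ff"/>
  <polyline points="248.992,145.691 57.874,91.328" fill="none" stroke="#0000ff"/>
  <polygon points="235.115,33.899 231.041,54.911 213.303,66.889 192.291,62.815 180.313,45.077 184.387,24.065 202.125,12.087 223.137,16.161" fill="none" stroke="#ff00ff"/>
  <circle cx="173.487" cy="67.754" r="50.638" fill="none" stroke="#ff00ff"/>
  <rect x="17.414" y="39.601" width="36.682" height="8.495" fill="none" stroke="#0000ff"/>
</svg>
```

1 u = 1 mm; y_m = 156.683 − y.

[1] `<path>` rectangle, #0000ff→cut S858 F862: (147.215,87.467) → (179.041,87.467) → (179.041,18.738) → (147.215,18.738) → (147.215,87.467) (closed)

[2] `<path>` regular polygon, #0000ff→cut S858 F862: (84.599,23.864) → (80.283,45.684) → (102.103,50.000) → (106.419,28.180) → (84.599,23.864) (closed)

[3] `<polyline>` line segment, #0000ff→cut S858 F862: (248.992,10.992) → (57.874,65.355)

[4] `<polygon>` regular polygon, #ff00ff→engrave S164 F2291: (235.115,122.784) → (231.041,101.772) → (213.303,89.794) → (192.291,93.868) → (180.313,111.606) → (184.387,132.618) → (202.125,144.596) → (223.137,140.522) → (235.115,122.784) (closed)

[5] `<circle>` circle, #ff00ff→engrave S164 F2291: (224.125,88.929) → (209.293,124.735) → (173.487,139.567) → (137.681,124.735) → (122.849,88.929) → (137.681,53.123) → (173.487,38.291) → (209.293,53.123) → (224.125,88.929) (closed)

[6] `<rect>` rectangle, #0000ff→cut S858 F862: (17.414,117.082) → (54.096,117.082) → (54.096,108.587) → (17.414,108.587) → (17.414,117.082) (closed)

; Generated by LaserGRBL
G21
G90
G00 X147.215 Y87.467
M3 S858
G1 X179.041 Y87.467 F862
G1 X179.041 Y18.738
G1 X147.215 Y18.738
G1 X147.215 Y87.467
M5
G00 X84.599 Y23.864
M3 S858
G1 X80.283 Y45.684 F862
G1 X102.103 Y50.000
G1 X106.419 Y28.180
G1 X84.599 Y23.864
M5
G00 X248.992 Y10.992
M3 S858
G1 X57.874 Y65.355 F862
M5
G00 X235.115 Y122.784
M3 S164
G1 X231.041 Y101.772 F2291
G1 X213.303 Y89.794
G1 X192.291 Y93.868
G1 X180.313 Y111.606
G1 X184.387 Y132.618
G1 X202.125 Y144.596
G1 X223.137 Y140.522
G1 X235.115 Y122.784
M5
G00 X224.125 Y88.929
M3 S164
G1 X209.293 Y124.735 F2291
G1 X173.487 Y139.567
G1 X137.681 Y124.735
G1 X122.849 Y88.929
G1 X137.681 Y53.123
G1 X173.487 Y38.291
G1 X209.293 Y53.123
G1 X224.125 Y88.929
M5
G00 X17.414 Y117.082
M3 S858
G1 X54.096 Y117.082 F862
G1 X54.096 Y108.587
G1 X17.414 Y108.587
G1 X17.414 Y117.082
M5
G00 X0.000 Y0.000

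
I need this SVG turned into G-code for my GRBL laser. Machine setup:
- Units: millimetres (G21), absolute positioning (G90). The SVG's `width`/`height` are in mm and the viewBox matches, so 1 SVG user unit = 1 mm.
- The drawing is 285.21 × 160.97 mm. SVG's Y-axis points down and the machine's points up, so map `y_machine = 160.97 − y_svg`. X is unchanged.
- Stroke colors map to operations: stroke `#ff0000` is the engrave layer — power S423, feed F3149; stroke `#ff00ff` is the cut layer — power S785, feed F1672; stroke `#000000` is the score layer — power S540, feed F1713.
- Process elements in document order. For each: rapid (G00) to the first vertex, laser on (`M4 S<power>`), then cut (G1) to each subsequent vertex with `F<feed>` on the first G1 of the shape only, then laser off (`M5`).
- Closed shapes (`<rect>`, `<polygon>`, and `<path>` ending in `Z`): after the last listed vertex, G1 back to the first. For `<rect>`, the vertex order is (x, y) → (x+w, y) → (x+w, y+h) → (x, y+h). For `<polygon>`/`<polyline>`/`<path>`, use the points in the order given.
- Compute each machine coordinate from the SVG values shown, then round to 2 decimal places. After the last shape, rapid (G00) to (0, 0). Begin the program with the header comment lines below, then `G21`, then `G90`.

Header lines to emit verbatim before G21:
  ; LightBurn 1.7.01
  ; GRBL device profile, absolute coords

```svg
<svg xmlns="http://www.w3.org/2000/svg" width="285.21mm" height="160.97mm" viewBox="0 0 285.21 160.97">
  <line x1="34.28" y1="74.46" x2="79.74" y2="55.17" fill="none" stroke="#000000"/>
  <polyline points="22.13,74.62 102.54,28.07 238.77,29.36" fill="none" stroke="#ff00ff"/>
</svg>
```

; LightBurn 1.7.01
; GRBL device profile, absolute coords
G21
G90
G00 X34.28 Y86.51
M4 S540
G1 X79.74 Y105.80 F1713
M5
G00 X22.13 Y86.35
M4 S785
G1 X102.54 Y132.90 F1672
G1 X238.77 Y131.61
M5
G00 X0.00 Y0.00

1 u = 1 mm; y_m = 160.97 − y.

[1] `<line>` line segment, #000000→score S540 F1713: (34.28,86.51) → (79.74,105.80)

[2] `<polyline>` open polyline, #ff00ff→cut S785 F1672: (22.13,86.35) → (102.54,132.90) → (238.77,131.61)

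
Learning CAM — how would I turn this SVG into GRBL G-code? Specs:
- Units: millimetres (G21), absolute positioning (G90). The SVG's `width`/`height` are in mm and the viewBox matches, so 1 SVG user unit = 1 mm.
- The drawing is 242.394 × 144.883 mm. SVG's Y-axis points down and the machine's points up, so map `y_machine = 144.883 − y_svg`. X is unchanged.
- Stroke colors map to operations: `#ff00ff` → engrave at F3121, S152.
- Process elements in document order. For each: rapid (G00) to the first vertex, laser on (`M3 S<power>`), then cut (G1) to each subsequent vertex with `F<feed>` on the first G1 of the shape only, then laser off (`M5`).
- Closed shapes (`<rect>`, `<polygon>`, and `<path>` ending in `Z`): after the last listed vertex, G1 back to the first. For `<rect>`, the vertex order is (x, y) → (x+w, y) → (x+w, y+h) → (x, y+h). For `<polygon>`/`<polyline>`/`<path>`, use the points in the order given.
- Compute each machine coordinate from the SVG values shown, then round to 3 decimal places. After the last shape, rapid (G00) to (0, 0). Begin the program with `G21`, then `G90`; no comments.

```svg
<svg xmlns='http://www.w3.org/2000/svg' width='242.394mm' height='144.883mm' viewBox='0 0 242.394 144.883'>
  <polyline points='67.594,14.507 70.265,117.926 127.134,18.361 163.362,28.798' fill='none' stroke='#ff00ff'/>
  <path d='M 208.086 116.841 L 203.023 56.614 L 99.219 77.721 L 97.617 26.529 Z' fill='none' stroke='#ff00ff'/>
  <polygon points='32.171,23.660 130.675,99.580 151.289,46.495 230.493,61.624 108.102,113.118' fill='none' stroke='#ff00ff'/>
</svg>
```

G21
G90
G00 X67.594 Y130.376
M3 S152
G1 X70.265 Y26.957 F3121
G1 X127.134 Y126.522
G1 X163.362 Y116.085
M5
G00 X208.086 Y28.042
M3 S152
G1 X203.023 Y88.269 F3121
G1 X99.219 Y67.162
G1 X97.617 Y118.354
G1 X208.086 Y28.042
M5
G00 X32.171 Y121.223
M3 S152
G1 X130.675 Y45.303 F3121
G1 X151.289 Y98.388
G1 X230.493 Y83.259
G1 X108.102 Y31.765
G1 X32.171 Y121.223
M5
G00 X0.000 Y0.000

1 u = 1 mm; y_m = 144.883 − y.

[1] `<polyline>` open polyline, #ff00ff→engrave S152 F3121: (67.594,130.376) → (70.265,26.957) → (127.134,126.522) → (163.362,116.085)

[2] `<path>` closed polygon, #ff00ff→engrave S152 F3121: (208.086,28.042) → (203.023,88.269) → (99.219,67.162) → (97.617,118.354) → (208.086,28.042) (closed)

[3] `<polygon>` closed polygon, #ff00ff→engrave S152 F3121: (32.171,121.223) → (130.675,45.303) → (151.289,98.388) → (230.493,83.259) → (108.102,31.765) → (32.171,121.223) (closed)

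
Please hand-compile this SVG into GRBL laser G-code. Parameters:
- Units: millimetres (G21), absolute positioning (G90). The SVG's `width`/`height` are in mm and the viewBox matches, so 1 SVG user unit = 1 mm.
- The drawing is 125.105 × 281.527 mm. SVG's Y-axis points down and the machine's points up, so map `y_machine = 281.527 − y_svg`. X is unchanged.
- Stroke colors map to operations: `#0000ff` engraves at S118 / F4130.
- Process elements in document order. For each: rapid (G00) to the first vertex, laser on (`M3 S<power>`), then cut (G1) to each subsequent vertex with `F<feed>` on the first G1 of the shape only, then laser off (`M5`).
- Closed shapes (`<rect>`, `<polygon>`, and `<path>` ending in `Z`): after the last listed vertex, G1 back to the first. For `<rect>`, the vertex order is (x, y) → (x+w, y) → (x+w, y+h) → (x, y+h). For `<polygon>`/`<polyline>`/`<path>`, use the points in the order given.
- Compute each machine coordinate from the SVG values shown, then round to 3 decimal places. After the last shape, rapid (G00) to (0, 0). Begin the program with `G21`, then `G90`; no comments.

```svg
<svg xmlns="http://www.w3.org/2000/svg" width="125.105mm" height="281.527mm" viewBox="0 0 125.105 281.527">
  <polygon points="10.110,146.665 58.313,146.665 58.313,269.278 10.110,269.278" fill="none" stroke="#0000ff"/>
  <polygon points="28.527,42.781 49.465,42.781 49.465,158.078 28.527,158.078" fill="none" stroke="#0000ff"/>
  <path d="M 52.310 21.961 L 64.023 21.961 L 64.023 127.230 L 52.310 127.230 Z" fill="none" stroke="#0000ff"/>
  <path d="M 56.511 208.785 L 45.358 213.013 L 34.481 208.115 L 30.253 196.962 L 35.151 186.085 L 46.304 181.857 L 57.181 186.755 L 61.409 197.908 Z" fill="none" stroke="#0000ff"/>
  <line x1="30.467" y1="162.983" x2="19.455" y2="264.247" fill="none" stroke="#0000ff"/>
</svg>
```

viewBox `0 0 125.105 281.527` with mm width/height → 1 unit = 1 mm. Flip: y_m = 281.527 − y_svg.

**Shape 1** — `<polygon>` rectangle, stroke `#0000ff` → engrave (S118, F4130). Machine vertices: (10.110,134.862) → (58.313,134.862) → (58.313,12.249) → (10.110,12.249) → (10.110,134.862). Closed: final G1 returns to the first vertex.

**Shape 2** — `<polygon>` rectangle, stroke `#0000ff` → engrave (S118, F4130). Machine vertices: (28.527,238.746) → (49.465,238.746) → (49.465,123.449) → (28.527,123.449) → (28.527,238.746). Closed: final G1 returns to the first vertex.

**Shape 3** — `<path>` rectangle, stroke `#0000ff` → engrave (S118, F4130). Machine vertices: (52.310,259.566) → (64.023,259.566) → (64.023,154.297) → (52.310,154.297) → (52.310,259.566). Closed: final G1 returns to the first vertex.

**Shape 4** — `<path>` regular polygon, stroke `#0000ff` → engrave (S118, F4130). Machine vertices: (56.511,72.742) → (45.358,68.514) → (34.481,73.412) → (30.253,84.565) → (35.151,95.442) → (46.304,99.670) → (57.181,94.772) → (61.409,83.619) → (56.511,72.742). Closed: final G1 returns to the first vertex.

**Shape 5** — `<line>` line segment, stroke `#0000ff` → engrave (S118, F4130). Machine vertices: (30.467,118.544) → (19.455,17.280). Open path.

G21
G90
G00 X10.110 Y134.862
M3 S118
G1 X58.313 Y134.862 F4130
G1 X58.313 Y12.249
G1 X10.110 Y12.249
G1 X10.110 Y134.862
M5
G00 X28.527 Y238.746
M3 S118
G1 X49.465 Y238.746 F4130
G1 X49.465 Y123.449
G1 X28.527 Y123.449
G1 X28.527 Y238.746
M5
G00 X52.310 Y259.566
M3 S118
G1 X64.023 Y259.566 F4130
G1 X64.023 Y154.297
G1 X52.310 Y154.297
G1 X52.310 Y259.566
M5
G00 X56.511 Y72.742
M3 S118
G1 X45.358 Y68.514 F4130
G1 X34.481 Y73.412
G1 X30.253 Y84.565
G1 X35.151 Y95.442
G1 X46.304 Y99.670
G1 X57.181 Y94.772
G1 X61.409 Y83.619
G1 X56.511 Y72.742
M5
G00 X30.467 Y118.544
M3 S118
G1 X19.455 Y17.280 F4130
M5
G00 X0.000 Y0.000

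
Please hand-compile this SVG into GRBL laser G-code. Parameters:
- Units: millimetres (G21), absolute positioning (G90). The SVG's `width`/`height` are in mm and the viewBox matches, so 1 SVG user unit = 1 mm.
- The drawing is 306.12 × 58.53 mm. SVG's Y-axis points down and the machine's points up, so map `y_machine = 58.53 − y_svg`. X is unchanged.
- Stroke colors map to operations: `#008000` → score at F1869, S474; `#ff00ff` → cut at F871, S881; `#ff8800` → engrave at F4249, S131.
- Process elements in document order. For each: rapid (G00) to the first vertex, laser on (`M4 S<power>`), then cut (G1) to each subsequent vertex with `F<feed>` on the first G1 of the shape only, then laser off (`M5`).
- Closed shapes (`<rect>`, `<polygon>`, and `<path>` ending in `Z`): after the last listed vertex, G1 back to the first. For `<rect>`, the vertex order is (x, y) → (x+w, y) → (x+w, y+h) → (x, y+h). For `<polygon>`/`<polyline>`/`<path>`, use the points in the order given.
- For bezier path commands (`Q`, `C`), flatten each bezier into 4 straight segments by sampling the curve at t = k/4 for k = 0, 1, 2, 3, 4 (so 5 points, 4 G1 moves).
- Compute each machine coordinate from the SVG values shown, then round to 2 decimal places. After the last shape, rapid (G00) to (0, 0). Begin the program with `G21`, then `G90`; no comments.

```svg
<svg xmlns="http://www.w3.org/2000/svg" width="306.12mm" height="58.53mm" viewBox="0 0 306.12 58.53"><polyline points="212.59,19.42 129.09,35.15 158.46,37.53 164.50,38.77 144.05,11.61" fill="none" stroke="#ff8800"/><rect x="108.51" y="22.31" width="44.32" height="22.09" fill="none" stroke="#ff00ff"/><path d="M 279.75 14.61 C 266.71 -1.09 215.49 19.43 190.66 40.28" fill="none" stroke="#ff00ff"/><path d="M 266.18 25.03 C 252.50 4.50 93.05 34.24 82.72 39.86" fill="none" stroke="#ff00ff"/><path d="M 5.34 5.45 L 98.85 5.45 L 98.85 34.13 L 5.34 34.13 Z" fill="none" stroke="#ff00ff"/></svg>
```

Since the viewBox matches the mm dimensions, user units are millimetres directly. The only transform is the Y-flip y_m = 58.53 − y_svg.

Shape 1 is a open polyline drawn with `<polyline>`. Its stroke #ff8800 means engrave at S131, F4249. After flipping Y the toolpath is (212.59,39.11) → (129.09,23.38) → (158.46,21.00) → (164.50,19.76) → (144.05,46.92).

Shape 2 is a rectangle drawn with `<rect>`. Its stroke #ff00ff means cut at S881, F871. After flipping Y the toolpath is (108.51,36.22) → (152.83,36.22) → (152.83,14.13) → (108.51,14.13) → (108.51,36.22), returning to the start.

Shape 3 is a cubic bezier drawn with `<path>`. Its stroke #ff00ff means cut at S881, F871. After flipping Y the toolpath is (279.75,43.92) → (263.82,49.46) → (239.63,44.79) → (213.22,33.26) → (190.66,18.25).

Shape 4 is a cubic bezier drawn with `<path>`. Its stroke #ff00ff means cut at S881, F871. After flipping Y the toolpath is (266.18,33.50) → (233.20,40.63) → (173.19,35.89) → (113.82,26.25) → (82.72,18.67).

Shape 5 is a rectangle drawn with `<path>`. Its stroke #ff00ff means cut at S881, F871. After flipping Y the toolpath is (5.34,53.08) → (98.85,53.08) → (98.85,24.40) → (5.34,24.40) → (5.34,53.08), returning to the start.

G21
G90
G00 X212.59 Y39.11
M4 S131
G1 X129.09 Y23.38 F4249
G1 X158.46 Y21.00
G1 X164.50 Y19.76
G1 X144.05 Y46.92
M5
G00 X108.51 Y36.22
M4 S881
G1 X152.83 Y36.22 F871
G1 X152.83 Y14.13
G1 X108.51 Y14.13
G1 X108.51 Y36.22
M5
G00 X279.75 Y43.92
M4 S881
G1 X263.82 Y49.46 F871
G1 X239.63 Y44.79
G1 X213.22 Y33.26
G1 X190.66 Y18.25
M5
G00 X266.18 Y33.50
M4 S881
G1 X233.20 Y40.63 F871
G1 X173.19 Y35.89
G1 X113.82 Y26.25
G1 X82.72 Y18.67
M5
G00 X5.34 Y53.08
M4 S881
G1 X98.85 Y53.08 F871
G1 X98.85 Y24.40
G1 X5.34 Y24.40
G1 X5.34 Y53.08
M5
G00 X0.00 Y0.00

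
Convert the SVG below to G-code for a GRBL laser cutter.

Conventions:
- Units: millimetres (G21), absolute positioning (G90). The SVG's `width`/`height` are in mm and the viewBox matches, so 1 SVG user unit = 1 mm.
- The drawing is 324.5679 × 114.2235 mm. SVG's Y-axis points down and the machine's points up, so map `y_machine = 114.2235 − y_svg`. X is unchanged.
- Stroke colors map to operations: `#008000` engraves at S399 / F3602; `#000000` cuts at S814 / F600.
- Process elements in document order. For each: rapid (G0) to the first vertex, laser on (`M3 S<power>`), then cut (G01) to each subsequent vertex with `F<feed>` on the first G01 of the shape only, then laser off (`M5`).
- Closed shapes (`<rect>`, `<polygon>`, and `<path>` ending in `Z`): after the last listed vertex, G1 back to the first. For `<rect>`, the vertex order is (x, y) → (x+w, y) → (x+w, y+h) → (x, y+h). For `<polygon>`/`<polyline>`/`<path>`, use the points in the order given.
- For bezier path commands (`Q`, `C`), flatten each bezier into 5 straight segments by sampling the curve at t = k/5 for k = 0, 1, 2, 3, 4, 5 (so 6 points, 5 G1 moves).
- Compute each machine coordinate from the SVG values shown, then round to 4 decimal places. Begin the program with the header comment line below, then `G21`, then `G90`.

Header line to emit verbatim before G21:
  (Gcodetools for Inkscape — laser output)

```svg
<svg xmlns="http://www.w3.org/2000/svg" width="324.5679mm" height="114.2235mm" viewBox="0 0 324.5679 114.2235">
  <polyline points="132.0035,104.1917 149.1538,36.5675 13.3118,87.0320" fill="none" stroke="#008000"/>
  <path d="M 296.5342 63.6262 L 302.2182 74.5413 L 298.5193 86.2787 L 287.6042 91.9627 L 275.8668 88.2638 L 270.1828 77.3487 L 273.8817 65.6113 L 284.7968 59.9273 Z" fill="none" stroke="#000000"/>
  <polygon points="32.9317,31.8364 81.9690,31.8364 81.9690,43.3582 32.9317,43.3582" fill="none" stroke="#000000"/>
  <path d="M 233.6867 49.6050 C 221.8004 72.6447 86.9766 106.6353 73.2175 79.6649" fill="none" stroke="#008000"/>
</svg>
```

viewBox `0 0 324.5679 114.2235` with mm width/height → 1 unit = 1 mm. Flip: y_m = 114.2235 − y_svg.

**Shape 1** — `<polyline>` open polyline, stroke `#008000` → engrave (S399, F3602). Machine vertices: (132.0035,10.0318) → (149.1538,77.6560) → (13.3118,27.1915). Open path.

**Shape 2** — `<path>` regular polygon, stroke `#000000` → cut (S814, F600). Machine vertices: (296.5342,50.5973) → (302.2182,39.6822) → (298.5193,27.9448) → (287.6042,22.2608) → (275.8668,25.9597) → (270.1828,36.8748) → (273.8817,48.6122) → (284.7968,54.2962) → (296.5342,50.5973). Closed: final G1 returns to the first vertex.

**Shape 3** — `<polygon>` rectangle, stroke `#000000` → cut (S814, F600). Machine vertices: (32.9317,82.3871) → (81.9690,82.3871) → (81.9690,70.8653) → (32.9317,70.8653) → (32.9317,82.3871). Closed: final G1 returns to the first vertex.

**Shape 4** — `<path>` cubic bezier, stroke `#008000` → engrave (S399, F3602). Control points (SVG): P0=(233.6867,49.6050), P1=(221.8004,72.6447), P2=(86.9766,106.6353), P3=(73.2175,79.6649); sampled at t=k/5. Machine vertices: (233.6867,64.6185) → (213.7544,50.0559) → (176.0293,36.3168) → (132.2233,26.8530) → (94.0487,25.1164) → (73.2175,34.5586). Open path.

(Gcodetools for Inkscape — laser output)
G21
G90
G0 X132.0035 Y10.0318
M3 S399
G01 X149.1538 Y77.6560 F3602
G01 X13.3118 Y27.1915
M5
G0 X296.5342 Y50.5973
M3 S814
G01 X302.2182 Y39.6822 F600
G01 X298.5193 Y27.9448
G01 X287.6042 Y22.2608
G01 X275.8668 Y25.9597
G01 X270.1828 Y36.8748
G01 X273.8817 Y48.6122
G01 X284.7968 Y54.2962
G01 X296.5342 Y50.5973
M5
G0 X32.9317 Y82.3871
M3 S814
G01 X81.9690 Y82.3871 F600
G01 X81.9690 Y70.8653
G01 X32.9317 Y70.8653
G01 X32.9317 Y82.3871
M5
G0 X233.6867 Y64.6185
M3 S399
G01 X213.7544 Y50.0559 F3602
G01 X176.0293 Y36.3168
G01 X132.2233 Y26.8530
G01 X94.0487 Y25.1164
G01 X73.2175 Y34.5586
M5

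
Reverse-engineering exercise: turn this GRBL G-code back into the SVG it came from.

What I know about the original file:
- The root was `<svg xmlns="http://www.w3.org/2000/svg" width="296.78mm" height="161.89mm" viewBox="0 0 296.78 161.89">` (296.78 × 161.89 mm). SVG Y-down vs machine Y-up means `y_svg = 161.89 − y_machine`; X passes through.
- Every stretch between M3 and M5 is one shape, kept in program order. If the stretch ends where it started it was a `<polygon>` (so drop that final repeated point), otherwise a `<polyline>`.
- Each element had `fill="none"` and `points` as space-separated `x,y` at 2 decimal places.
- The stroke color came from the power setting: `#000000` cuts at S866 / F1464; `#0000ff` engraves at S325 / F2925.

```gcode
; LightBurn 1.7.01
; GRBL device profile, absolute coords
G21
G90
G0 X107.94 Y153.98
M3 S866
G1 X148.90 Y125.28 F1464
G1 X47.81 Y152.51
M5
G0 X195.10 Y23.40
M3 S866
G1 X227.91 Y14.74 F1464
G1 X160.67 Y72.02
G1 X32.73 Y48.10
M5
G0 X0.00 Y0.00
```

<svg xmlns="http://www.w3.org/2000/svg" width="296.78mm" height="161.89mm" viewBox="0 0 296.78 161.89">
  <polyline points="107.94,7.91 148.90,36.61 47.81,9.38" fill="none" stroke="#000000"/>
  <polyline points="195.10,138.49 227.91,147.15 160.67,89.87 32.73,113.79" fill="none" stroke="#000000"/>
</svg>

y_svg = 161.89 − y_m. Every run uses S866, so all elements get stroke `#000000` (cut).

[1] open run; points: 107.94,7.91 148.90,36.61 47.81,9.38

[2] open run; points: 195.10,138.49 227.91,147.15 160.67,89.87 32.73,113.79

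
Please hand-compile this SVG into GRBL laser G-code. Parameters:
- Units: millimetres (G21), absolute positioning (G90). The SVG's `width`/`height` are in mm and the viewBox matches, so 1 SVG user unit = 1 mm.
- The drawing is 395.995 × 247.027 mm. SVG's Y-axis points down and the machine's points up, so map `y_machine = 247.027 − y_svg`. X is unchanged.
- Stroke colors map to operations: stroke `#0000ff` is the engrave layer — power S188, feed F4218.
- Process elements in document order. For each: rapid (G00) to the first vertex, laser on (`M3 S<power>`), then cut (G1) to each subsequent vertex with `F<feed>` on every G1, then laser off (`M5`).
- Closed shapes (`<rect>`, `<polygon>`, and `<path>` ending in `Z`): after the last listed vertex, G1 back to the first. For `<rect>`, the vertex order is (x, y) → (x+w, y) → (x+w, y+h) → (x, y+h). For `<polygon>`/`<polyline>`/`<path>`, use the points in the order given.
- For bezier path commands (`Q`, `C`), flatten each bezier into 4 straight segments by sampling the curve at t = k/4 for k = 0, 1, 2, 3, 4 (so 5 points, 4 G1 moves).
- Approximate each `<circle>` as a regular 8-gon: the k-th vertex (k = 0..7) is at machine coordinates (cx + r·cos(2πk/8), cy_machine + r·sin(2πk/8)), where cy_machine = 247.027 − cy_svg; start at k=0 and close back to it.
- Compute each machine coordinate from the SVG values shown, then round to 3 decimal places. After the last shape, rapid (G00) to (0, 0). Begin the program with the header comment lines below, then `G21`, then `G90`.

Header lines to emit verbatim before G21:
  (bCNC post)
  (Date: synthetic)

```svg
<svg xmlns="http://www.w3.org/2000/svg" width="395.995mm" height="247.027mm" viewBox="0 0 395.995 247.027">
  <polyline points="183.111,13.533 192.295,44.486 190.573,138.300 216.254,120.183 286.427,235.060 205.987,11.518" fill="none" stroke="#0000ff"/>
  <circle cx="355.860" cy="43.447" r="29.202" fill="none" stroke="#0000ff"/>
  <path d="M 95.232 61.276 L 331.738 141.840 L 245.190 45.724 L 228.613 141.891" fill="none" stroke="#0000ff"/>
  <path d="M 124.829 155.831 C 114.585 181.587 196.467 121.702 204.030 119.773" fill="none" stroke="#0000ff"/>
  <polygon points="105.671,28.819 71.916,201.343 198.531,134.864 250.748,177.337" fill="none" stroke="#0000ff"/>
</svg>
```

1 u = 1 mm; y_m = 247.027 − y.

[1] `<polyline>` open polyline, #0000ff→engrave S188 F4218: (183.111,233.494) → (192.295,202.541) → (190.573,108.727) → (216.254,126.844) → (286.427,11.967) → (205.987,235.509)

[2] `<circle>` circle, #0000ff→engrave S188 F4218: (385.062,203.580) → (376.509,224.229) → (355.860,232.782) → (335.211,224.229) → (326.658,203.580) → (335.211,182.931) → (355.860,174.378) → (376.509,182.931) → (385.062,203.580) (closed)

[3] `<path>` open polyline, #0000ff→engrave S188 F4218: (95.232,185.751) → (331.738,105.187) → (245.190,201.303) → (228.613,105.136)

[4] `<path>` cubic bezier, #0000ff→engrave S188 F4218: (124.829,91.196) → (131.819,85.693) → (157.752,98.843) → (187.024,117.184) → (204.030,127.254)

[5] `<polygon>` closed polygon, #0000ff→engrave S188 F4218: (105.671,218.208) → (71.916,45.684) → (198.531,112.163) → (250.748,69.690) → (105.671,218.208) (closed)

(bCNC post)
(Date: synthetic)
G21
G90
G00 X183.111 Y233.494
M3 S188
G1 X192.295 Y202.541 F4218
G1 X190.573 Y108.727 F4218
G1 X216.254 Y126.844 F4218
G1 X286.427 Y11.967 F4218
G1 X205.987 Y235.509 F4218
M5
G00 X385.062 Y203.580
M3 S188
G1 X376.509 Y224.229 F4218
G1 X355.860 Y232.782 F4218
G1 X335.211 Y224.229 F4218
G1 X326.658 Y203.580 F4218
G1 X335.211 Y182.931 F4218
G1 X355.860 Y174.378 F4218
G1 X376.509 Y182.931 F4218
G1 X385.062 Y203.580 F4218
M5
G00 X95.232 Y185.751
M3 S188
G1 X331.738 Y105.187 F4218
G1 X245.190 Y201.303 F4218
G1 X228.613 Y105.136 F4218
M5
G00 X124.829 Y91.196
M3 S188
G1 X131.819 Y85.693 F4218
G1 X157.752 Y98.843 F4218
G1 X187.024 Y117.184 F4218
G1 X204.030 Y127.254 F4218
M5
G00 X105.671 Y218.208
M3 S188
G1 X71.916 Y45.684 F4218
G1 X198.531 Y112.163 F4218
G1 X250.748 Y69.690 F4218
G1 X105.671 Y218.208 F4218
M5
G00 X0.000 Y0.000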